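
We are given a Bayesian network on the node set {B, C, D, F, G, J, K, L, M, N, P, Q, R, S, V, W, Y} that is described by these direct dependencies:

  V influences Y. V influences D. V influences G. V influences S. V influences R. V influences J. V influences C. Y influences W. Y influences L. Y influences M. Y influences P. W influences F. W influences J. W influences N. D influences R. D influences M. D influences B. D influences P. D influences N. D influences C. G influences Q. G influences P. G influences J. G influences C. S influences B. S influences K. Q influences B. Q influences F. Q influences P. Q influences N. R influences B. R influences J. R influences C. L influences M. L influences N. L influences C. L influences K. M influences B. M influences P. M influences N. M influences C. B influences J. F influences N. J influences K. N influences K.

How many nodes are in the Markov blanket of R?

By definition, MB(R) is built from R's parents, R's children, and the co-parents of R.
Pa(R) = {D, V}.
Ch(R) = {B, C, J}.
For each child, the remaining parents (spouses of R):
  parents(B) \ {R} = {D, M, Q, S}.
  J's other parents are B, G, V, W.
  C also has parents D, G, L, M, V.
MB(R) = {B, C, D, G, J, L, M, Q, S, V, W}, which has 11 nodes.

11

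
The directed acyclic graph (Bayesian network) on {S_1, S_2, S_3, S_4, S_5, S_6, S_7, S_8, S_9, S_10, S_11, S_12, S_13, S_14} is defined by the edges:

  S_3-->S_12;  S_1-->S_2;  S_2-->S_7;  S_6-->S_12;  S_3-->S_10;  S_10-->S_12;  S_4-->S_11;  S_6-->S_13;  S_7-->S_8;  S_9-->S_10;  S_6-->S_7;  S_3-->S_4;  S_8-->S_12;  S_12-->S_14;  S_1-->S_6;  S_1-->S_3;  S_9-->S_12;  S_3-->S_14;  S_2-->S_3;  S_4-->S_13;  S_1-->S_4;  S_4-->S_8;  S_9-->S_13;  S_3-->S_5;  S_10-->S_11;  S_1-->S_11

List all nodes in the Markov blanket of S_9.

{S_3, S_4, S_6, S_8, S_10, S_12, S_13}

Pa(S_9) = {}.
Ch(S_9) = {S_10, S_12, S_13}.
For each child, the remaining parents (spouses of S_9):
  S_10's other parent is S_3.
  S_12 also has parents S_3, S_6, S_8, S_10.
  S_13 also has parents S_4, S_6.
So the Markov blanket of S_9 is {S_3, S_4, S_6, S_8, S_10, S_12, S_13}.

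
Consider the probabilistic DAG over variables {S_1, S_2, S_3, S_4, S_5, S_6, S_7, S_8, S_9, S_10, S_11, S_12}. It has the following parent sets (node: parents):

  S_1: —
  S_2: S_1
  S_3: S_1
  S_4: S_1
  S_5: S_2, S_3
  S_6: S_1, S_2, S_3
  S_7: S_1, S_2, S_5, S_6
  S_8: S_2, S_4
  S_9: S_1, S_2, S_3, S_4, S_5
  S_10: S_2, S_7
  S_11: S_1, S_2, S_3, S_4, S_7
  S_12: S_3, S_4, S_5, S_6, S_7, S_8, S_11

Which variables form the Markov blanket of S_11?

{S_1, S_2, S_3, S_4, S_5, S_6, S_7, S_8, S_12}

S_11 has parents S_1, S_2, S_3, S_4, S_7.
S_11 has child S_12.
Parents of each child, excluding S_11:
  parents(S_12) \ {S_11} = {S_3, S_4, S_5, S_6, S_7, S_8}.
Union: {S_1, S_2, S_3, S_4, S_7} ∪ {S_12} ∪ {S_3, S_4, S_5, S_6, S_7, S_8} = {S_1, S_2, S_3, S_4, S_5, S_6, S_7, S_8, S_12}.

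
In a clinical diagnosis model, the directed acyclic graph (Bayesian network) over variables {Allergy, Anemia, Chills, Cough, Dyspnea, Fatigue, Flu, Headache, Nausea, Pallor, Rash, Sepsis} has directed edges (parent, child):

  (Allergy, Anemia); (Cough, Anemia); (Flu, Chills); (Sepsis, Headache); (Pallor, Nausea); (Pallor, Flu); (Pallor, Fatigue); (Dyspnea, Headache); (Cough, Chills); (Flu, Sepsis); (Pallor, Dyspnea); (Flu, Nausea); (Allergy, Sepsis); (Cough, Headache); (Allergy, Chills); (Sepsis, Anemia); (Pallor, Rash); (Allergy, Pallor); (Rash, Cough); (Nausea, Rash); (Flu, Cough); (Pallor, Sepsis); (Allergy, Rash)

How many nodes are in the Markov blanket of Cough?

Cough's children: Anemia, Chills, Headache.
Cough's parents: Flu, Rash.
Parents of each child, excluding Cough:
  Chills also has parents Allergy, Flu.
  Headache also has parents Dyspnea, Sepsis.
  parents(Anemia) \ {Cough} = {Allergy, Sepsis}.
MB(Cough) = {Allergy, Anemia, Chills, Dyspnea, Flu, Headache, Rash, Sepsis}, which has 8 nodes.

8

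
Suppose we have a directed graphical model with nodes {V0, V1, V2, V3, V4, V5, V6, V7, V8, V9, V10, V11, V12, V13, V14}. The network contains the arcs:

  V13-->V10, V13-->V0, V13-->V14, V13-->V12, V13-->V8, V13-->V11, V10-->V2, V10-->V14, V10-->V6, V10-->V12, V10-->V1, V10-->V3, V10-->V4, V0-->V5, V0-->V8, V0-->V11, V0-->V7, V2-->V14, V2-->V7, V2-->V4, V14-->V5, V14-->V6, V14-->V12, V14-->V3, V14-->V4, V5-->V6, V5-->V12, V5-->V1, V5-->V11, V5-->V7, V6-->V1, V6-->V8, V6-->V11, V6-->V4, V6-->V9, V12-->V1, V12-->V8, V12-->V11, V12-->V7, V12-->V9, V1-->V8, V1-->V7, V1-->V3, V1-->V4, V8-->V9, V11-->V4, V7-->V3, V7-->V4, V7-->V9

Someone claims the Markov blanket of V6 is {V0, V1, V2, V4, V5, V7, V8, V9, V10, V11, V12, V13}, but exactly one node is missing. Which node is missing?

Pa(V6) = {V5, V10, V14}.
Ch(V6) = {V1, V4, V8, V9, V11}.
Parents of each child, excluding V6:
  parents(V1) \ {V6} = {V5, V10, V12}.
  V8's other parents are V0, V1, V12, V13.
  V11 also has parents V0, V5, V12, V13.
  parents(V4) \ {V6} = {V1, V2, V7, V10, V11, V14}.
  V9's other parents are V7, V8, V12.
MB(V6) = {V0, V1, V2, V4, V5, V7, V8, V9, V10, V11, V12, V13, V14}.
Comparing with the claimed set, V14 is missing.

V14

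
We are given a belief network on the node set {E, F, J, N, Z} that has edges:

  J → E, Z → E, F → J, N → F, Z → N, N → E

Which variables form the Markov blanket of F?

{J, N}

Recall MB(v) = parents ∪ children ∪ spouses, where spouses are the other parents of v's children.
F has parent N.
F has child J.
For each child, the remaining parents (spouses of F):
  J has no other parent.
MB(F) = {J, N}.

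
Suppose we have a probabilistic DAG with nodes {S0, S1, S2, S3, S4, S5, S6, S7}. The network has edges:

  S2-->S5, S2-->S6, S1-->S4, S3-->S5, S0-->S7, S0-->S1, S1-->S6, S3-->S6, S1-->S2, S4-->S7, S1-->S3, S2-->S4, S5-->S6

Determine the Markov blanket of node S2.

Parents of S2: S1.
Ch(S2) = {S4, S5, S6}.
For each child, the remaining parents (spouses of S2):
  S4's other parent is S1.
  S5 also has parent S3.
  S6 also has parents S1, S3, S5.
Taking the union gives {S1, S3, S4, S5, S6}.

{S1, S3, S4, S5, S6}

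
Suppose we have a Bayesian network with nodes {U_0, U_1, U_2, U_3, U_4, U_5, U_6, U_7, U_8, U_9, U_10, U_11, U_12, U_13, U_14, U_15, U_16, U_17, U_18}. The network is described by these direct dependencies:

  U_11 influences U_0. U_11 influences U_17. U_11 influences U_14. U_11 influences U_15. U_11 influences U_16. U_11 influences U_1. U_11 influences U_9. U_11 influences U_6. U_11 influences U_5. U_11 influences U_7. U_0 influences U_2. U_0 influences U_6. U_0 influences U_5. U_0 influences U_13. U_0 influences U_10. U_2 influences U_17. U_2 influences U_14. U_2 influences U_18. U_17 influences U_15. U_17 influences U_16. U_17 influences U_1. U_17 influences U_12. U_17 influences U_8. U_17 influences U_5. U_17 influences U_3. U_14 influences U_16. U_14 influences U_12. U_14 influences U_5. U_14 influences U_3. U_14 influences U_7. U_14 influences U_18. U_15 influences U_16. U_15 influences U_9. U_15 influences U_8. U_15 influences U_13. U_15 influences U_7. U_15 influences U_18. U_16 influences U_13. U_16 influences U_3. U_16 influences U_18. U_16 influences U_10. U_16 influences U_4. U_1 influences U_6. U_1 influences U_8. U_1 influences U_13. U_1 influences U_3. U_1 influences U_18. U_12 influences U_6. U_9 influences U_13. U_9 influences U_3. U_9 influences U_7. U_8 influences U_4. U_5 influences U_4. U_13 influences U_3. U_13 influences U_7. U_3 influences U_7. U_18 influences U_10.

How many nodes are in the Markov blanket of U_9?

10

Recall MB(v) = parents ∪ children ∪ spouses, where spouses are the other parents of v's children.
U_9's parents: U_11, U_15.
Children of U_9: U_3, U_7, U_13.
Parents of each child, excluding U_9:
  parents(U_13) \ {U_9} = {U_0, U_1, U_15, U_16}.
  U_3 also has parents U_1, U_13, U_14, U_16, U_17.
  U_7's other parents are U_3, U_11, U_13, U_14, U_15.
MB(U_9) = {U_0, U_1, U_3, U_7, U_11, U_13, U_14, U_15, U_16, U_17}, which has 10 nodes.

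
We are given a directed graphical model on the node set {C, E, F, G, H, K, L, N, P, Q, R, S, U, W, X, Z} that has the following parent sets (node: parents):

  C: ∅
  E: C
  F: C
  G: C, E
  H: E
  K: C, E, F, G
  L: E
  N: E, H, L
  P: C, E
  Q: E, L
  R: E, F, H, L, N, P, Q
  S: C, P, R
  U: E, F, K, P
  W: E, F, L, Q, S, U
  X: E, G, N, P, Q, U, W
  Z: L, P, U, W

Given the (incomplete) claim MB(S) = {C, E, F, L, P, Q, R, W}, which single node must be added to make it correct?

U

Pa(S) = {C, P, R}.
S has child W.
Other parents of S's children:
  W: E, F, L, Q, U
MB(S) = {C, E, F, L, P, Q, R, U, W}.
Comparing with the claimed set, U is missing.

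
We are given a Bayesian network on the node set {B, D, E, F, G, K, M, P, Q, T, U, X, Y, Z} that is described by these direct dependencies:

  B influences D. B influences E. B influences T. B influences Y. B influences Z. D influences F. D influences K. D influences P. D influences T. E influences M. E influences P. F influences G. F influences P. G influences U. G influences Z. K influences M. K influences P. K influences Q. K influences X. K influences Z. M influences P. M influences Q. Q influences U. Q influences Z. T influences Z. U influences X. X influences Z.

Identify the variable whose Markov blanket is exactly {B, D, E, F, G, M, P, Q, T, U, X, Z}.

The target node must have every member of {B, D, E, F, G, M, P, Q, T, U, X, Z} as a parent, child, or co-parent, and no others.
Parents of K: D; children: M, P, Q, X, Z; co-parents: B, D, E, F, G, M, Q, T, U, X.
These exactly cover the given set, so the node is K.

K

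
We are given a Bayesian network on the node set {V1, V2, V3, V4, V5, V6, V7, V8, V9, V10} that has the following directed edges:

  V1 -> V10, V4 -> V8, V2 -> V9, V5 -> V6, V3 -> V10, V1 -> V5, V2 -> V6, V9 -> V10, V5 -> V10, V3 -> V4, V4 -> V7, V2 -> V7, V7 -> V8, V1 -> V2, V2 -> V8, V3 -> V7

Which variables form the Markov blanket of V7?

Pa(V7) = {V2, V3, V4}.
V7 has child V8.
Other parents of V7's children:
  V8's other parents are V2, V4.
So the Markov blanket of V7 is {V2, V3, V4, V8}.

{V2, V3, V4, V8}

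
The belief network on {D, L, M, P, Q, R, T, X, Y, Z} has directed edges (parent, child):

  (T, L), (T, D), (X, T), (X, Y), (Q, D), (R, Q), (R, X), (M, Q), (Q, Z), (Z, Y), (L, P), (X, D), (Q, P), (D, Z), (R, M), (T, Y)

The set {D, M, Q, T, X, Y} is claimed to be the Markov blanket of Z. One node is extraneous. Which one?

M

The Markov blanket of a node is its parents, its children, and the other parents of its children.
Parents of Z: D, Q.
Ch(Z) = {Y}.
For each child, the remaining parents (spouses of Z):
  Y: T, X
MB(Z) = {D, Q, T, X, Y}.
M is neither a parent, child, nor co-parent of Z, so it does not belong.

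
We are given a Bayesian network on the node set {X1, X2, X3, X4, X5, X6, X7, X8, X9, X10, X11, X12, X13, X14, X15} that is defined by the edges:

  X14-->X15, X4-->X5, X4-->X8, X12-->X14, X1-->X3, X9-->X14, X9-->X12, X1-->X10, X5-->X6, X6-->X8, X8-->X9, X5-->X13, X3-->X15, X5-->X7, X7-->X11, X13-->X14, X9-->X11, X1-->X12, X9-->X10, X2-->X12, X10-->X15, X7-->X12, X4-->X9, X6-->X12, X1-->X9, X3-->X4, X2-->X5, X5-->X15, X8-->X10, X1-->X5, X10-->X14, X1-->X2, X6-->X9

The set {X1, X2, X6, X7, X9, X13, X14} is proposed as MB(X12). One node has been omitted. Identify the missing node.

Recall MB(v) = parents ∪ children ∪ spouses, where spouses are the other parents of v's children.
X12's parents: X1, X2, X6, X7, X9.
Children of X12: X14.
Co-parents of X12 (other parents of its children):
  X14 also has parents X9, X10, X13.
MB(X12) = {X1, X2, X6, X7, X9, X10, X13, X14}.
Comparing with the claimed set, X10 is missing.

X10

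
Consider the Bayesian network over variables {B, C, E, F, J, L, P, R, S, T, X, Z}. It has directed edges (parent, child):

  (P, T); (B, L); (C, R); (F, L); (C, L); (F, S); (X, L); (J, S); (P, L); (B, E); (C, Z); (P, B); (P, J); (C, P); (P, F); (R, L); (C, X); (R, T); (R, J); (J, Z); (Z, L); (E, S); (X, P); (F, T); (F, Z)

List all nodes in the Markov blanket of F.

The Markov blanket of a node is its parents, its children, and the other parents of its children.
Pa(F) = {P}.
Children of F: L, S, T, Z.
Other parents of F's children:
  Z: C, J
  S: E, J
  T: P, R
  L: B, C, P, R, X, Z
Union: {P} ∪ {L, S, T, Z} ∪ {B, C, E, J, P, R, X, Z} = {B, C, E, J, L, P, R, S, T, X, Z}.

{B, C, E, J, L, P, R, S, T, X, Z}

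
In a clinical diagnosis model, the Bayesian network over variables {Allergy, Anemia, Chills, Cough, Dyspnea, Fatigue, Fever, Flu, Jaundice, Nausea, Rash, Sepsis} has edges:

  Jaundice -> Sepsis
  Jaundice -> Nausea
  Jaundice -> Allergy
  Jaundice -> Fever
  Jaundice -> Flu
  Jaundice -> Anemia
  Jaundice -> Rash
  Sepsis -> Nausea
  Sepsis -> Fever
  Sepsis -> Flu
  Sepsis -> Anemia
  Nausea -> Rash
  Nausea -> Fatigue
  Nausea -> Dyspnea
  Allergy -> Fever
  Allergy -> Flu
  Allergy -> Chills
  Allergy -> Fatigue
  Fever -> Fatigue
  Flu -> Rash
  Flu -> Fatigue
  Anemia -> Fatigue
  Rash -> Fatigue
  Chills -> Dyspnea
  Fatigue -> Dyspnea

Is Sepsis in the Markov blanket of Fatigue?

No

A node's Markov blanket = Pa ∪ Ch ∪ (parents of Ch other than the node itself).
Fatigue has parents Allergy, Anemia, Fever, Flu, Nausea, Rash.
Ch(Fatigue) = {Dyspnea}.
Co-parents of Fatigue (other parents of its children):
  Dyspnea: Chills, Nausea
MB(Fatigue) = {Allergy, Anemia, Chills, Dyspnea, Fever, Flu, Nausea, Rash}; Sepsis is not in this set.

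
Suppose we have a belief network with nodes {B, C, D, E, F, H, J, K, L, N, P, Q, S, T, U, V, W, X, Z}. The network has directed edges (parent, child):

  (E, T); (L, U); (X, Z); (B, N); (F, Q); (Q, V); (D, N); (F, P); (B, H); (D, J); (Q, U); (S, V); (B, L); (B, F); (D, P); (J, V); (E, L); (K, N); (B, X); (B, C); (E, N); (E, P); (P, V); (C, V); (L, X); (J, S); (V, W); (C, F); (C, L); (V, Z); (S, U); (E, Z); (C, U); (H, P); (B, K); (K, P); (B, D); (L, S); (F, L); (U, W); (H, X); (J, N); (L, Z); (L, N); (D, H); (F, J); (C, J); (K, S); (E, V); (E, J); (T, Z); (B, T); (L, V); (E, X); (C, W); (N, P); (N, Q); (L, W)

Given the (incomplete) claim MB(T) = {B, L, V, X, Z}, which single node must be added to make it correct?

A node's Markov blanket = Pa ∪ Ch ∪ (parents of Ch other than the node itself).
T's parents: B, E.
T's children: Z.
Other parents of T's children:
  Z: E, L, V, X
MB(T) = {B, E, L, V, X, Z}.
Comparing with the claimed set, E is missing.

E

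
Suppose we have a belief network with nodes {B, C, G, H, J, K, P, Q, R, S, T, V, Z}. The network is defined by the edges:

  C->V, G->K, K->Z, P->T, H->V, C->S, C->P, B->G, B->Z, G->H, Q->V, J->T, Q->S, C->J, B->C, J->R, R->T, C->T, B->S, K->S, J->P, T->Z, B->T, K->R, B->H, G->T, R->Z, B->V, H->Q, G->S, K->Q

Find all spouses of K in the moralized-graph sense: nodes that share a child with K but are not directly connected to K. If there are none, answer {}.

Children of K: Q, R, S, Z.
  Q also has parent H.
  R's other parent is J.
  S's other parents are B, C, G, Q.
  parents(Z) \ {K} = {B, R, T}.
Excluding nodes already adjacent to K (G, Q, R, S, Z), the co-parent-only contribution is {B, C, H, J, T}.

{B, C, H, J, T}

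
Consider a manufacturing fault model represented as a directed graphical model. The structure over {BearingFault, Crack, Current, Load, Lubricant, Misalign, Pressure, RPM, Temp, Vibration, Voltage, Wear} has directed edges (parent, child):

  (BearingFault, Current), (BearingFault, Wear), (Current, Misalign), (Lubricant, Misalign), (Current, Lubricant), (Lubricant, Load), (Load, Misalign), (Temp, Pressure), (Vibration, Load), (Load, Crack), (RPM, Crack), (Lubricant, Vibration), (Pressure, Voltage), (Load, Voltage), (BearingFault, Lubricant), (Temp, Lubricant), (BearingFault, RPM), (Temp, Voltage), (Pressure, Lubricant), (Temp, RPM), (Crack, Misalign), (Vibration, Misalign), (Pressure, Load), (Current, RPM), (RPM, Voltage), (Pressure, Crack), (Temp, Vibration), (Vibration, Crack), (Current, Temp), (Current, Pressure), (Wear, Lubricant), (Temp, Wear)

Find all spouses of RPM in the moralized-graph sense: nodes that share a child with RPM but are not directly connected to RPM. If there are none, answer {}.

Children of RPM: Crack, Voltage.
  Crack: Load, Pressure, Vibration
  Voltage: Load, Pressure, Temp
Excluding nodes already adjacent to RPM (BearingFault, Crack, Current, Temp, Voltage), the co-parent-only contribution is {Load, Pressure, Vibration}.

{Load, Pressure, Vibration}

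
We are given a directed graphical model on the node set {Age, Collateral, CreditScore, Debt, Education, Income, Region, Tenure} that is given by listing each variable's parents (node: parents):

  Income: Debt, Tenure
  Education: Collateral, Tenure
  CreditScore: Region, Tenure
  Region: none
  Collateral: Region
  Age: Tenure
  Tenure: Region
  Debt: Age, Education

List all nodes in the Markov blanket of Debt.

Debt has parents Age, Education.
Ch(Debt) = {Income}.
Co-parents of Debt (other parents of its children):
  parents(Income) \ {Debt} = {Tenure}.
Taking the union gives {Age, Education, Income, Tenure}.

{Age, Education, Income, Tenure}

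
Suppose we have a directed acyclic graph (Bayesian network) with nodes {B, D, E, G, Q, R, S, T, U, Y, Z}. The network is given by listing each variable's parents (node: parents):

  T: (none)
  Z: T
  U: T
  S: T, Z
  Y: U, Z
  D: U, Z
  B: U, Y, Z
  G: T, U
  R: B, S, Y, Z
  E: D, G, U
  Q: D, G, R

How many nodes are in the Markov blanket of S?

By definition, MB(S) is built from S's parents, S's children, and the co-parents of S.
Parents of S: T, Z.
S has child R.
For each child, the remaining parents (spouses of S):
  R's other parents are B, Y, Z.
MB(S) = {B, R, T, Y, Z}, which has 5 nodes.

5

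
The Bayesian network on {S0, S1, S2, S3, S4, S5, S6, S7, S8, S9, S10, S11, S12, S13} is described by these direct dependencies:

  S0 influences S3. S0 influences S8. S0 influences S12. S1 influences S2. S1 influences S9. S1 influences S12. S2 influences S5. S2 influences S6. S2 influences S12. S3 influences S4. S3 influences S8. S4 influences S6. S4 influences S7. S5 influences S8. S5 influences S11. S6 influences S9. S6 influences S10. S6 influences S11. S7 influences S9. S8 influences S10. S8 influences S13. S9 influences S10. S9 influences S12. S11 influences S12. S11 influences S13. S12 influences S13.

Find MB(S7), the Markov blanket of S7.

Parents of S7: S4.
S7's children: S9.
Parents of each child, excluding S7:
  S9's other parents are S1, S6.
So the Markov blanket of S7 is {S1, S4, S6, S9}.

{S1, S4, S6, S9}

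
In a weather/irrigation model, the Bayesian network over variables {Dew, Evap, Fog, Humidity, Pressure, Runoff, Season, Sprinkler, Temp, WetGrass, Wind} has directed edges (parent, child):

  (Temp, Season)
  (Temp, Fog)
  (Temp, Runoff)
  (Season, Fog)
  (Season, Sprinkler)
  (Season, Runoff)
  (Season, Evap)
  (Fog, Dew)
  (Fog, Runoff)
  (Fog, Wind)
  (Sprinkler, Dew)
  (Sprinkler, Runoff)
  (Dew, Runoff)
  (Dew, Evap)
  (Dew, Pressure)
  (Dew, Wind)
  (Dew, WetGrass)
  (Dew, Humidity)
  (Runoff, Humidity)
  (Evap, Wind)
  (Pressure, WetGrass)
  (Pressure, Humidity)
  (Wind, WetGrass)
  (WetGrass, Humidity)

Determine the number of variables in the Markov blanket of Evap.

Parents of Evap: Dew, Season.
Evap has child Wind.
For each child, the remaining parents (spouses of Evap):
  Wind's other parents are Dew, Fog.
MB(Evap) = {Dew, Fog, Season, Wind}, which has 4 nodes.

4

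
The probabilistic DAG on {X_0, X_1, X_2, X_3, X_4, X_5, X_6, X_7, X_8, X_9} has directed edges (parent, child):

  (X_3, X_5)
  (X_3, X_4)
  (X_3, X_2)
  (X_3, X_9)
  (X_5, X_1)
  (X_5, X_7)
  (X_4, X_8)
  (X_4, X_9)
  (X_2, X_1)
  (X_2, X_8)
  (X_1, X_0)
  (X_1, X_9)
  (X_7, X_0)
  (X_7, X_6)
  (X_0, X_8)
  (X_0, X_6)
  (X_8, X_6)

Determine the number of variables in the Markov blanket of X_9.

3

X_9's parents: X_1, X_3, X_4.
Ch(X_9) = {}.
With no children, X_9 has no spouses; the co-parent set is empty.
MB(X_9) = {X_1, X_3, X_4}, which has 3 nodes.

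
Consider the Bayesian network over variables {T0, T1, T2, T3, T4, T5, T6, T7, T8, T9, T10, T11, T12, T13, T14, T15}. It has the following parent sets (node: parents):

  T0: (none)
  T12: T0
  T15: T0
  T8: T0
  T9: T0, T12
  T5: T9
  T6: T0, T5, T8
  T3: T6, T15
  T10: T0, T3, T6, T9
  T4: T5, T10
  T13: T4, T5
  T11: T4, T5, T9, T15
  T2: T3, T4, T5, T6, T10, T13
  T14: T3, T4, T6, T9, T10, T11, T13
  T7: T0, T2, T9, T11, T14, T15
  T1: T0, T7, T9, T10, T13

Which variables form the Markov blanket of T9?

{T0, T1, T2, T3, T4, T5, T6, T7, T10, T11, T12, T13, T14, T15}

Children of T9: T1, T5, T7, T10, T11, T14.
T9 has parents T0, T12.
For each child, the remaining parents (spouses of T9):
  T5: no additional parents.
  T10's other parents are T0, T3, T6.
  parents(T11) \ {T9} = {T4, T5, T15}.
  T14's other parents are T3, T4, T6, T10, T11, T13.
  T7's other parents are T0, T2, T11, T14, T15.
  T1's other parents are T0, T7, T10, T13.
So the Markov blanket of T9 is {T0, T1, T2, T3, T4, T5, T6, T7, T10, T11, T12, T13, T14, T15}.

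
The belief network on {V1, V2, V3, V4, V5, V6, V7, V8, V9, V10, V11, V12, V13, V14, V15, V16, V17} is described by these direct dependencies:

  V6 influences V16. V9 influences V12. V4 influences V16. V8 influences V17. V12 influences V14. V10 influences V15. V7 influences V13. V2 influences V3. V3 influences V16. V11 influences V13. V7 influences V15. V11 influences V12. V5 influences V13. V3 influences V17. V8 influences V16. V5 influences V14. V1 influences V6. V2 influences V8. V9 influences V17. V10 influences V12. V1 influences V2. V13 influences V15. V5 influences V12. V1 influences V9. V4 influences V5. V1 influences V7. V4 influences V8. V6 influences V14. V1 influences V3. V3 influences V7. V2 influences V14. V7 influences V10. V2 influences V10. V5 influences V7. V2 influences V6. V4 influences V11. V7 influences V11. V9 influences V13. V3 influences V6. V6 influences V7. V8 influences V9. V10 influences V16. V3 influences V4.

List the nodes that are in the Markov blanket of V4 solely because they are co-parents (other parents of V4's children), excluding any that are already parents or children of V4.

Children of V4: V5, V8, V11, V16.
  V5: —
  V8: V2
  V11: V7
  V16: V3, V6, V8, V10
Excluding nodes already adjacent to V4 (V3, V5, V8, V11, V16), the co-parent-only contribution is {V2, V6, V7, V10}.

{V2, V6, V7, V10}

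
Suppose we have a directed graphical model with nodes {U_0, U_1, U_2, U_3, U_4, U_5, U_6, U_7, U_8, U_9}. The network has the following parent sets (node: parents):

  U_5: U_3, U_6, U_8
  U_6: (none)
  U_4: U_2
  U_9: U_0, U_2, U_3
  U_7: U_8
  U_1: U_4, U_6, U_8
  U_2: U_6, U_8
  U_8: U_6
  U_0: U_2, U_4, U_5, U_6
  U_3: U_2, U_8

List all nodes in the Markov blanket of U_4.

Pa(U_4) = {U_2}.
Children of U_4: U_0, U_1.
For each child, the remaining parents (spouses of U_4):
  U_1: U_6, U_8
  U_0: U_2, U_5, U_6
MB(U_4) = {U_0, U_1, U_2, U_5, U_6, U_8}.

{U_0, U_1, U_2, U_5, U_6, U_8}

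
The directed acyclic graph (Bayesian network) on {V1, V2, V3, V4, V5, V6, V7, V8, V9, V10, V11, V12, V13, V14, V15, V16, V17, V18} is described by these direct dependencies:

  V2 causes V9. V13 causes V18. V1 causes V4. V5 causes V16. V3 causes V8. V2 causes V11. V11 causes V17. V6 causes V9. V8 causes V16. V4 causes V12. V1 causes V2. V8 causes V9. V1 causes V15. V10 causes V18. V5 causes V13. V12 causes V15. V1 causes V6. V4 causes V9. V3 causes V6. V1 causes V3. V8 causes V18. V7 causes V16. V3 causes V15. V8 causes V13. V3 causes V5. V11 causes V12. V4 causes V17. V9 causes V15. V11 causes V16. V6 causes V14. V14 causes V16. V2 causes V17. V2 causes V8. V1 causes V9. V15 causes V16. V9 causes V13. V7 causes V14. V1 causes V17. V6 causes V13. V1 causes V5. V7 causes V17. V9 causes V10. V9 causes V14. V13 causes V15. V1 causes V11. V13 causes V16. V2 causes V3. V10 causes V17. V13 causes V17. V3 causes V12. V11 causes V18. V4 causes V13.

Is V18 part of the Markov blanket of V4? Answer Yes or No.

No

By definition, MB(V4) is built from V4's parents, V4's children, and the co-parents of V4.
Pa(V4) = {V1}.
V4's children: V9, V12, V13, V17.
Other parents of V4's children:
  parents(V9) \ {V4} = {V1, V2, V6, V8}.
  V12's other parents are V3, V11.
  V13's other parents are V5, V6, V8, V9.
  V17 also has parents V1, V2, V7, V10, V11, V13.
MB(V4) = {V1, V2, V3, V5, V6, V7, V8, V9, V10, V11, V12, V13, V17}; V18 is not in this set.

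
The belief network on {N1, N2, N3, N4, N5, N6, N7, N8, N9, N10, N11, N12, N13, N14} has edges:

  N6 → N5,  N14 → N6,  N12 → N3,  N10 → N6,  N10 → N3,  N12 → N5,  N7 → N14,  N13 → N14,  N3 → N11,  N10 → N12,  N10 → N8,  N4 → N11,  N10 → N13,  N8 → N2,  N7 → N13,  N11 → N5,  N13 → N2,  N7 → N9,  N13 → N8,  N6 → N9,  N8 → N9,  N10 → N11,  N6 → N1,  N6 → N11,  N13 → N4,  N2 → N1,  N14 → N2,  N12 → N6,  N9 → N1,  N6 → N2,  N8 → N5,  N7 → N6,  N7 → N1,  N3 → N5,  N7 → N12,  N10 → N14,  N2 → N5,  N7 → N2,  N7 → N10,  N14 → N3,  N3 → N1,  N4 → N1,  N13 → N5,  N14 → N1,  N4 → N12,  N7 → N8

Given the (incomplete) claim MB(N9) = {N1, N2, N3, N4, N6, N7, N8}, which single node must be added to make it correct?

N14

Recall MB(v) = parents ∪ children ∪ spouses, where spouses are the other parents of v's children.
N9 has parents N6, N7, N8.
Children of N9: N1.
Co-parents of N9 (other parents of its children):
  N1 also has parents N2, N3, N4, N6, N7, N14.
MB(N9) = {N1, N2, N3, N4, N6, N7, N8, N14}.
Comparing with the claimed set, N14 is missing.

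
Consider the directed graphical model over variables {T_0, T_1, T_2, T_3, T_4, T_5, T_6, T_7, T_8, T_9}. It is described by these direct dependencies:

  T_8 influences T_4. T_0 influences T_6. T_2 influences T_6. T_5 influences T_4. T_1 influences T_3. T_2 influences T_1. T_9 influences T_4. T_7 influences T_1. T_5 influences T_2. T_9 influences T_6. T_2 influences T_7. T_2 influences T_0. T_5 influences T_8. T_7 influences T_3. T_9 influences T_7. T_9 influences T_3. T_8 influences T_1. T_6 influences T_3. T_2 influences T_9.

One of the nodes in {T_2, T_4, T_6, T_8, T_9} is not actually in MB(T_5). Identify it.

T_6

The Markov blanket of a node is its parents, its children, and the other parents of its children.
Parents of T_5: none.
T_5 has children T_2, T_4, T_8.
For each child, the remaining parents (spouses of T_5):
  T_2 has no other parent.
  T_8 has no other parent.
  parents(T_4) \ {T_5} = {T_8, T_9}.
MB(T_5) = {T_2, T_4, T_8, T_9}.
T_6 is neither a parent, child, nor co-parent of T_5, so it does not belong.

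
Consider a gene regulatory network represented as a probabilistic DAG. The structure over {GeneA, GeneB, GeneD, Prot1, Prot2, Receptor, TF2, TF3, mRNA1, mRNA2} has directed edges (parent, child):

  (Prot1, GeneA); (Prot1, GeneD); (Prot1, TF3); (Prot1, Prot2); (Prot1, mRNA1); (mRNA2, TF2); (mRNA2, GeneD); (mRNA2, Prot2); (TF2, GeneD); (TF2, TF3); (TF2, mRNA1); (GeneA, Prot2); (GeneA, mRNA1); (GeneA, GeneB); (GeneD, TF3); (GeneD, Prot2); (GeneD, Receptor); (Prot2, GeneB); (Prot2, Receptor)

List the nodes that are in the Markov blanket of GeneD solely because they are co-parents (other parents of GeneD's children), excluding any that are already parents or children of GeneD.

Children of GeneD: Prot2, Receptor, TF3.
  TF3: Prot1, TF2
  Prot2: GeneA, Prot1, mRNA2
  Receptor: Prot2
Excluding nodes already adjacent to GeneD (Prot1, Prot2, Receptor, TF2, TF3, mRNA2), the co-parent-only contribution is {GeneA}.

{GeneA}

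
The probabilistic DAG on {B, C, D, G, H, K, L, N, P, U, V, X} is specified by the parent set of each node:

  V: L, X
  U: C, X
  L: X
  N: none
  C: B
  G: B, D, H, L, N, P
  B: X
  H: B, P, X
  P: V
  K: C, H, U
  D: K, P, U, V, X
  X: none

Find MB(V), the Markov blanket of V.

{D, K, L, P, U, X}

Pa(V) = {L, X}.
Ch(V) = {D, P}.
Other parents of V's children:
  P: no additional parents.
  parents(D) \ {V} = {K, P, U, X}.
Taking the union gives {D, K, L, P, U, X}.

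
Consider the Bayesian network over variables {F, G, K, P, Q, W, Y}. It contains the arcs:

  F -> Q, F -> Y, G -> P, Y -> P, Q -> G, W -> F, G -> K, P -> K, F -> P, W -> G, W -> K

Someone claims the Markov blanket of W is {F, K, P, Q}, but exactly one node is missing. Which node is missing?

Pa(W) = {}.
W's children: F, G, K.
Co-parents of W (other parents of its children):
  F: —
  G: Q
  K: G, P
MB(W) = {F, G, K, P, Q}.
Comparing with the claimed set, G is missing.

G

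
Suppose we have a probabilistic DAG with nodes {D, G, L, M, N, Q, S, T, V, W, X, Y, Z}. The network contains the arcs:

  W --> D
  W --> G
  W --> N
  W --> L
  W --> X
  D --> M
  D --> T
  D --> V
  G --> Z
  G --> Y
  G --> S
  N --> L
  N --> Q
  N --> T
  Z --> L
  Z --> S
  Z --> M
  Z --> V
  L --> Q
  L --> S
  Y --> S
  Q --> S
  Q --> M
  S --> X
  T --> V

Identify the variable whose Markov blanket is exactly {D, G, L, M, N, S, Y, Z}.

The target node must have every member of {D, G, L, M, N, S, Y, Z} as a parent, child, or co-parent, and no others.
Parents of Q: L, N; children: M, S; co-parents: D, G, L, Y, Z.
These exactly cover the given set, so the node is Q.

Q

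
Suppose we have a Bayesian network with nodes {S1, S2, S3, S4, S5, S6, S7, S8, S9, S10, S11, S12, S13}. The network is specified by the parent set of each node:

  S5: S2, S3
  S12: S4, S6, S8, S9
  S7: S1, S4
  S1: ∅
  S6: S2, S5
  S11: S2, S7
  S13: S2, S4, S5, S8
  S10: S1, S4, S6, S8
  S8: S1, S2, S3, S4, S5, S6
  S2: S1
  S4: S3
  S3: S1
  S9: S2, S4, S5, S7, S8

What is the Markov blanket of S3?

Children of S3: S4, S5, S8.
Pa(S3) = {S1}.
Other parents of S3's children:
  S4: —
  S5: S2
  S8: S1, S2, S4, S5, S6
Taking the union gives {S1, S2, S4, S5, S6, S8}.

{S1, S2, S4, S5, S6, S8}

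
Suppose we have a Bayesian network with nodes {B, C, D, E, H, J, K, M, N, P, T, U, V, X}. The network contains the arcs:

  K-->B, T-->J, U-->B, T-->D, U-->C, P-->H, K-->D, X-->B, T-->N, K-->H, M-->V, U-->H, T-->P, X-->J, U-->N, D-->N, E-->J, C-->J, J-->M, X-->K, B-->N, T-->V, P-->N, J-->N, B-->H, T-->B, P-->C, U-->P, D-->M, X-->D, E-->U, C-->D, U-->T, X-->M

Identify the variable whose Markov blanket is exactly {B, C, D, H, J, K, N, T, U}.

The target node must have every member of {B, C, D, H, J, K, N, T, U} as a parent, child, or co-parent, and no others.
Parents of P: T, U; children: C, H, N; co-parents: B, D, J, K, T, U.
These exactly cover the given set, so the node is P.

P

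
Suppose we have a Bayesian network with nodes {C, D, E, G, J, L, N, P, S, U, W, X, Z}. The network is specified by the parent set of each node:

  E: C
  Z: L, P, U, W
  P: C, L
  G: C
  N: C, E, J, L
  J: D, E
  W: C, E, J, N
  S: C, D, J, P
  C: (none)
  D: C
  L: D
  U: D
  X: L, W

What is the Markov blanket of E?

A node's Markov blanket = Pa ∪ Ch ∪ (parents of Ch other than the node itself).
Pa(E) = {C}.
Children of E: J, N, W.
Parents of each child, excluding E:
  parents(J) \ {E} = {D}.
  N also has parents C, J, L.
  W's other parents are C, J, N.
Taking the union gives {C, D, J, L, N, W}.

{C, D, J, L, N, W}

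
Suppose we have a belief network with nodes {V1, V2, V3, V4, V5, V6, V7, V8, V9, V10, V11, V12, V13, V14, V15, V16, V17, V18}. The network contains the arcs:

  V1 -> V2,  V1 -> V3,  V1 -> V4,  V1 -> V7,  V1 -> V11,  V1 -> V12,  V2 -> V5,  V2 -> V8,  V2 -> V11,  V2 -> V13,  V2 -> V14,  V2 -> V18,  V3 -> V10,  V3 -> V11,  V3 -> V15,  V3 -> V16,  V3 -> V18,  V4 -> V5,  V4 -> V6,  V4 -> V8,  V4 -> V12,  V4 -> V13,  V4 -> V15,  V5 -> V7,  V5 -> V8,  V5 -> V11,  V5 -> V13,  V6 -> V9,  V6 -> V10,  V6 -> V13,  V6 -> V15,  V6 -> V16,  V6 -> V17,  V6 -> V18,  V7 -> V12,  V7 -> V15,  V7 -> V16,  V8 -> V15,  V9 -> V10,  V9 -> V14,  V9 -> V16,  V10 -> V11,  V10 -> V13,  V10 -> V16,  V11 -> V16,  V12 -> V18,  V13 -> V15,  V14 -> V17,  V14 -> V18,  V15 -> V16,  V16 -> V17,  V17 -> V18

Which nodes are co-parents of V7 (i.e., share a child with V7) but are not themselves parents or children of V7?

{V3, V4, V6, V8, V9, V10, V11, V13}

Children of V7: V12, V15, V16.
  parents(V12) \ {V7} = {V1, V4}.
  parents(V15) \ {V7} = {V3, V4, V6, V8, V13}.
  V16 also has parents V3, V6, V9, V10, V11, V15.
Excluding nodes already adjacent to V7 (V1, V5, V12, V15, V16), the co-parent-only contribution is {V3, V4, V6, V8, V9, V10, V11, V13}.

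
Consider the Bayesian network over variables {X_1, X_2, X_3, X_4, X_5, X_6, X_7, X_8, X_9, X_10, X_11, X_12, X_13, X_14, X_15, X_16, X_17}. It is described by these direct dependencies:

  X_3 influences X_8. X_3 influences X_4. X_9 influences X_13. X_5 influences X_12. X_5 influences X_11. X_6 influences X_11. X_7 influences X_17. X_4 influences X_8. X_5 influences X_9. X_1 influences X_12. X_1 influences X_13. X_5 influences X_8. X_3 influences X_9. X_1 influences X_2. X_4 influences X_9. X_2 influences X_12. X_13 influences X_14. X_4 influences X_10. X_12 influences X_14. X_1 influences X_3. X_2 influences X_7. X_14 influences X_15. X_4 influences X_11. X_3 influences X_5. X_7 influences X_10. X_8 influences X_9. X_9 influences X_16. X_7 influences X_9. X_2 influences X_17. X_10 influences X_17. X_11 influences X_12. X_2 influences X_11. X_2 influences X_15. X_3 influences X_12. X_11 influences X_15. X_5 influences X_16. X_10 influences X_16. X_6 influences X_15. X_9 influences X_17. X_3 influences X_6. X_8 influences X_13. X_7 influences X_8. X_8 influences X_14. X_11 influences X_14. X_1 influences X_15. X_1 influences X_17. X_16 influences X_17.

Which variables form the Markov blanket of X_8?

{X_1, X_3, X_4, X_5, X_7, X_9, X_11, X_12, X_13, X_14}

Recall MB(v) = parents ∪ children ∪ spouses, where spouses are the other parents of v's children.
X_8 has children X_9, X_13, X_14.
X_8's parents: X_3, X_4, X_5, X_7.
Co-parents of X_8 (other parents of its children):
  X_9 also has parents X_3, X_4, X_5, X_7.
  parents(X_13) \ {X_8} = {X_1, X_9}.
  X_14's other parents are X_11, X_12, X_13.
Taking the union gives {X_1, X_3, X_4, X_5, X_7, X_9, X_11, X_12, X_13, X_14}.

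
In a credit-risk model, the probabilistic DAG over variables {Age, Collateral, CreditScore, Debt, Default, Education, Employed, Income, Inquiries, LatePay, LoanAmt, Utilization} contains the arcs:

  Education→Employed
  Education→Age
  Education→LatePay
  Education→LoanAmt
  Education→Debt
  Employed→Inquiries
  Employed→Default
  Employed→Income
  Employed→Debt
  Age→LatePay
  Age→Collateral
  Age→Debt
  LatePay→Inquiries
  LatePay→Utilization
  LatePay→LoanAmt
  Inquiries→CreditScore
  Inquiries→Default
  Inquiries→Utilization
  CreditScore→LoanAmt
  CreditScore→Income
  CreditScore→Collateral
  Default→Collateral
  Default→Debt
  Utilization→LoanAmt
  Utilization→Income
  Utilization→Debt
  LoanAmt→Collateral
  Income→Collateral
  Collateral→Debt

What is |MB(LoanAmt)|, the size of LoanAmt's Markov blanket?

8

LoanAmt has parents CreditScore, Education, LatePay, Utilization.
Ch(LoanAmt) = {Collateral}.
For each child, the remaining parents (spouses of LoanAmt):
  parents(Collateral) \ {LoanAmt} = {Age, CreditScore, Default, Income}.
MB(LoanAmt) = {Age, Collateral, CreditScore, Default, Education, Income, LatePay, Utilization}, which has 8 nodes.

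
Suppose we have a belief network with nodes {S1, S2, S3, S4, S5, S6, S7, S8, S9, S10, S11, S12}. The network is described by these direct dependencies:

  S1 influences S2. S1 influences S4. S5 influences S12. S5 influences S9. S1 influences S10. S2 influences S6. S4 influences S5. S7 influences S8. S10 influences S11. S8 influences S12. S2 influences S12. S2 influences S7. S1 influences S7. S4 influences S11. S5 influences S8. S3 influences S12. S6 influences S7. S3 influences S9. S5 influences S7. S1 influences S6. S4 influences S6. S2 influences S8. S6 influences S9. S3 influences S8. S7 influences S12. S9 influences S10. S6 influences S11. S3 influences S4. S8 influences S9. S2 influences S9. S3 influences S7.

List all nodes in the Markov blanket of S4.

{S1, S2, S3, S5, S6, S10, S11}

By definition, MB(S4) is built from S4's parents, S4's children, and the co-parents of S4.
S4's parents: S1, S3.
Ch(S4) = {S5, S6, S11}.
For each child, the remaining parents (spouses of S4):
  S5: —
  S6: S1, S2
  S11: S6, S10
So the Markov blanket of S4 is {S1, S2, S3, S5, S6, S10, S11}.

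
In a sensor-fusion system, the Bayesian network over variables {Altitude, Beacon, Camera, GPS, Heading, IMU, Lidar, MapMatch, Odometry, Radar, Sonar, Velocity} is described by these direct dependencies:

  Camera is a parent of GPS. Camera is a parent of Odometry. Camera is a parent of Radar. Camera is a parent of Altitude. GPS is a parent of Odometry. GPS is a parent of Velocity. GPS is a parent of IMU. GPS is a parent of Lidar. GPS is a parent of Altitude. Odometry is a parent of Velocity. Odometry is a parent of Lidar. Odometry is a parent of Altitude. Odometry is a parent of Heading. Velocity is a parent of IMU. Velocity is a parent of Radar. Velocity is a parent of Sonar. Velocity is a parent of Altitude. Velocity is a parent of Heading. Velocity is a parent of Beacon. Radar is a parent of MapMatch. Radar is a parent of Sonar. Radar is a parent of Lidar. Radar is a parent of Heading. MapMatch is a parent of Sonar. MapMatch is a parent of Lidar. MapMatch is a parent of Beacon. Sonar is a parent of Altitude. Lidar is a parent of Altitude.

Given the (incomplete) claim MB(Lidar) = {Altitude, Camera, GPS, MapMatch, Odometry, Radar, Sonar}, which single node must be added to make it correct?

Children of Lidar: Altitude.
Lidar has parents GPS, MapMatch, Odometry, Radar.
Co-parents of Lidar (other parents of its children):
  Altitude: Camera, GPS, Odometry, Sonar, Velocity
MB(Lidar) = {Altitude, Camera, GPS, MapMatch, Odometry, Radar, Sonar, Velocity}.
Comparing with the claimed set, Velocity is missing.

Velocity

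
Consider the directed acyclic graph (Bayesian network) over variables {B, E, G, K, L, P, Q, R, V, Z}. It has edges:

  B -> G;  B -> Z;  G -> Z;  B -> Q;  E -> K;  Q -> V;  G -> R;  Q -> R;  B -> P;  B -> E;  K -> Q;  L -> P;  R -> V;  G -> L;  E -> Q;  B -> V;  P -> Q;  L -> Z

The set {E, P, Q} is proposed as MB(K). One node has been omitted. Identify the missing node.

B

Recall MB(v) = parents ∪ children ∪ spouses, where spouses are the other parents of v's children.
Ch(K) = {Q}.
K has parent E.
Other parents of K's children:
  Q also has parents B, E, P.
MB(K) = {B, E, P, Q}.
Comparing with the claimed set, B is missing.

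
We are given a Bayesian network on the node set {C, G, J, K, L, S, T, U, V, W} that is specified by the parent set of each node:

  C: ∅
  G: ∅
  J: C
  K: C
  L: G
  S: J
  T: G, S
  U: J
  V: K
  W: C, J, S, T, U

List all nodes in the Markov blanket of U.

A node's Markov blanket = Pa ∪ Ch ∪ (parents of Ch other than the node itself).
U has parent J.
Ch(U) = {W}.
Other parents of U's children:
  W also has parents C, J, S, T.
Union: {J} ∪ {W} ∪ {C, J, S, T} = {C, J, S, T, W}.

{C, J, S, T, W}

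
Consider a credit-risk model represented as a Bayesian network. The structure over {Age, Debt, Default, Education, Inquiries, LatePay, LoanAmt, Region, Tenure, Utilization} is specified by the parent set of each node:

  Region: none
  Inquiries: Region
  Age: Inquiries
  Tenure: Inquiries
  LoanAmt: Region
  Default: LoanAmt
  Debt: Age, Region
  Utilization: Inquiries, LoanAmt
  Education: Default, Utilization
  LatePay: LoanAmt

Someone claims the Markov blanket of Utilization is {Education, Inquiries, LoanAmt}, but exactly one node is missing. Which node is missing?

Children of Utilization: Education.
Pa(Utilization) = {Inquiries, LoanAmt}.
Parents of each child, excluding Utilization:
  Education's other parent is Default.
MB(Utilization) = {Default, Education, Inquiries, LoanAmt}.
Comparing with the claimed set, Default is missing.

Default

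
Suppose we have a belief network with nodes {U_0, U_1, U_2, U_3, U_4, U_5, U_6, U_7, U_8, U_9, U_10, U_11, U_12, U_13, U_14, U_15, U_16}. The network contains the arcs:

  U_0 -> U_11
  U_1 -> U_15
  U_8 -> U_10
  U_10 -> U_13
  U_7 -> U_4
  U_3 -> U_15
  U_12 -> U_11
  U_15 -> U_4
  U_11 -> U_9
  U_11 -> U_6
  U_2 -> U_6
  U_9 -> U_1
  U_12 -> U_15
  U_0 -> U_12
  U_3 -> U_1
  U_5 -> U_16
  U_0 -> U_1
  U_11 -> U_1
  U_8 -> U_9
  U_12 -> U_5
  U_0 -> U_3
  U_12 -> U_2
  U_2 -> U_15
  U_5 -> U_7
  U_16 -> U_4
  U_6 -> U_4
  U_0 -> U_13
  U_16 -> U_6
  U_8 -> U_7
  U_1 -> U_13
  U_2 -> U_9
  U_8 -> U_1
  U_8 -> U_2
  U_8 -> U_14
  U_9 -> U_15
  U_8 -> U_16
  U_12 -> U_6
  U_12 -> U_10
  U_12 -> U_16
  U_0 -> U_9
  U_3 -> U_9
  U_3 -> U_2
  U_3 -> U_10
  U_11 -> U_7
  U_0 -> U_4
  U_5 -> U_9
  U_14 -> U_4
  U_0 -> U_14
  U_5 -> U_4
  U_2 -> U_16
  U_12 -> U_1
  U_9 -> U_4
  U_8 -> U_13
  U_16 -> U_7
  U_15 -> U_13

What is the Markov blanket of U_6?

Children of U_6: U_4.
U_6 has parents U_2, U_11, U_12, U_16.
For each child, the remaining parents (spouses of U_6):
  parents(U_4) \ {U_6} = {U_0, U_5, U_7, U_9, U_14, U_15, U_16}.
Union: {U_2, U_11, U_12, U_16} ∪ {U_4} ∪ {U_0, U_5, U_7, U_9, U_14, U_15, U_16} = {U_0, U_2, U_4, U_5, U_7, U_9, U_11, U_12, U_14, U_15, U_16}.

{U_0, U_2, U_4, U_5, U_7, U_9, U_11, U_12, U_14, U_15, U_16}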